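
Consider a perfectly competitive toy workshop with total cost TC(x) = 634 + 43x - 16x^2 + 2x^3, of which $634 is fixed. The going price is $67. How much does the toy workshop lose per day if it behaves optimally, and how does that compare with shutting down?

Profit = -$346 at x = 6

AVC = 43 - 16x + 2x^2 has its minimum $11 at x = 4; price $67 clears that bar, so the firm operates.
With MC = 43 - 32x + 6x^2, P = MC on the upward-sloping part at x* = 6.
TR = 67·6 = 402. TC = 634 + 114 = 748. Profit = 402 − 748 = -$346.
That loss of $346 beats the $634 the firm would lose by shutting down; producing recovers $288 of fixed cost.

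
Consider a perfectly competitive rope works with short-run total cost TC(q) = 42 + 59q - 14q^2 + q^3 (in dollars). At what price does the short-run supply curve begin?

Short-run supply begins at min AVC. From VC = 59q - 14q^2 + q^3, AVC = 59 - 14q + q^2.
dAVC/dq = -14 + 2q = 0 gives q = 7. min AVC = 59 - 14·7 + 7^2 = 10.
The firm shuts down for any P below $10.

$10 per unit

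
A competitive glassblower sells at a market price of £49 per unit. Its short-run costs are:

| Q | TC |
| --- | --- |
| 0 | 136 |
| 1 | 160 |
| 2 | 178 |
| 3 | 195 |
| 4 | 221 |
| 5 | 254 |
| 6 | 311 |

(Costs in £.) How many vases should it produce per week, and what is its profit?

Q = 5; profit = -£9

Tabulate TR − TC: Q=0: -136; Q=1: -111; Q=2: -80; Q=3: -48; Q=4: -25; Q=5: -9; Q=6: -17.
Profit is maximized at Q = 5. AVC there is 118/5 = £23.60 ≤ P, so producing beats shutting down (which would give -£136).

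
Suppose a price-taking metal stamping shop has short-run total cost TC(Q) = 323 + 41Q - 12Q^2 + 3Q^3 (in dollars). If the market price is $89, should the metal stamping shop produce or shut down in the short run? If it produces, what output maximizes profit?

Strip out fixed cost: VC = 41Q - 12Q^2 + 3Q^3. Then AVC = 41 - 12Q + 3Q^2 and MC = 41 - 24Q + 9Q^2.
AVC hits its minimum where MC = AVC, at Q = 2, giving min AVC = 41 - 12·2 + 3·2^2 = $29.
P = $89 exceeds min AVC = $29, so the firm stays open.
Set P = MC: 89 = 41 - 24Q + 9Q^2 → -48 - 24Q + 9Q^2 = 0. The roots are Q = -4/3 and Q = 4; the profit-maximizing output is on the rising part of MC, so Q* = 4.
Check: AVC at Q = 4 is $41 ≤ P, so revenue covers variable cost.
Profit = P·Q − TC = 89·4 − 487 = -$131, a loss, but smaller than the $323 fixed cost the firm would lose by shutting down.

Produce at Q = 4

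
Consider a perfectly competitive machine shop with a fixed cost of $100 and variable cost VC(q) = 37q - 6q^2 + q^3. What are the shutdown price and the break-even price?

Shutdown price = min AVC. AVC = 37 - 6q + q^2, with vertex at q = 3 and minimum $28.
ATC = 100/q + 37 - 6q + q^2. Setting dATC/dq = −100/q^2 − 6 + 2q = 0 gives q = 5 (since 2·5^3 − 6·5^2 = 100).
min ATC = 100/5 + 37 − 6·5 + 5^2 = $52. That is the break-even price.
For $28 ≤ P < $52 the firm produces at a loss; below $28 it shuts down.

Shutdown price = $28; break-even price = $52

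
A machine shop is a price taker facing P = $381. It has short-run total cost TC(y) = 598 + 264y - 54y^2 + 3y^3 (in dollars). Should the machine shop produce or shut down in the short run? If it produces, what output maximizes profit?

Produce at y = 13

Strip out fixed cost: VC = 264y - 54y^2 + 3y^3. Then AVC = 264 - 54y + 3y^2 and MC = 264 - 108y + 9y^2.
The AVC parabola has its vertex at y = 54/6 = 9, where AVC = 264 - 54·9 + 3·9^2 = $21.
P = $381 exceeds min AVC = $21, so the firm stays open.
P = MC gives -117 - 108y + 9y^2 = 0, with roots -1 and 13. Take the larger (rising MC): y* = 13.
Check: AVC at y = 13 is $69 ≤ P, so revenue covers variable cost.
Profit = P·y − TC = 381·13 − 1495 = $3458.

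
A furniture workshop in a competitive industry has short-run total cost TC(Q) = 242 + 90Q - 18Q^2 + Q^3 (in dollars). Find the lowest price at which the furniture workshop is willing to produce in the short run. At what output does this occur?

$9 per unit, at Q = 9

Short-run supply begins at min AVC. From VC = 90Q - 18Q^2 + Q^3, AVC = 90 - 18Q + Q^2.
At the minimum of AVC, MC = AVC. MC = 90 - 36Q + 3Q^2; setting MC = AVC gives 2Q^2 - 18Q = 0, so Q = 9. min AVC = 9.
So the shutdown price is $9.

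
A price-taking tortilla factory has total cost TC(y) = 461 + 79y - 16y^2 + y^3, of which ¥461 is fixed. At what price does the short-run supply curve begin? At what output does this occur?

The firm shuts down when price falls below the minimum of average variable cost. AVC = VC/y = 79 - 16y + y^2.
dAVC/dy = -16 + 2y = 0 gives y = 8. min AVC = 79 - 16·8 + 8^2 = 15.
So the shutdown price is ¥15.

¥15 per unit, at y = 8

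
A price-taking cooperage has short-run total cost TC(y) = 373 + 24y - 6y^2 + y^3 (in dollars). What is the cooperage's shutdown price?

The firm shuts down when price falls below the minimum of average variable cost. AVC = VC/y = 24 - 6y + y^2.
At the minimum of AVC, MC = AVC. MC = 24 - 12y + 3y^2; setting MC = AVC gives 2y^2 - 6y = 0, so y = 3. min AVC = 15.
So the shutdown price is $15.

$15 per unit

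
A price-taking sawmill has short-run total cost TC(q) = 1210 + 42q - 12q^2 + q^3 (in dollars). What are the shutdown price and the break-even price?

AVC = 42 - 12q + q^2; minimized at q = 6, giving min AVC = $6. That is the shutdown price.
ATC = 1210/q + 42 - 12q + q^2. Setting dATC/dq = −1210/q^2 − 12 + 2q = 0 gives q = 11 (since 2·11^3 − 12·11^2 = 1210).
min ATC = 1210/11 + 42 − 12·11 + 11^2 = $141. That is the break-even price.
Between these two prices the firm operates at a loss; above $141 it earns a profit.

Shutdown price = $6; break-even price = $141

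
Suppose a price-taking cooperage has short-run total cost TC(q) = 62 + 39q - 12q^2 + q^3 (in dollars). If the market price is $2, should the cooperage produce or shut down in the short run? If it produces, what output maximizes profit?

Variable cost is VC = 39q - 12q^2 + q^3, so AVC = VC/q = 39 - 12q + q^2 and MC = dTC/dq = 39 - 24q + 3q^2.
AVC is minimized where dAVC/dq = -12 + 2q = 0, at q = 6; min AVC = 39 - 12·6 + 6^2 = $3.
Since P = $2 < min AVC = $3, price fails to cover variable cost at any output.
Shutting down limits the loss to fixed cost, $62.

Shut down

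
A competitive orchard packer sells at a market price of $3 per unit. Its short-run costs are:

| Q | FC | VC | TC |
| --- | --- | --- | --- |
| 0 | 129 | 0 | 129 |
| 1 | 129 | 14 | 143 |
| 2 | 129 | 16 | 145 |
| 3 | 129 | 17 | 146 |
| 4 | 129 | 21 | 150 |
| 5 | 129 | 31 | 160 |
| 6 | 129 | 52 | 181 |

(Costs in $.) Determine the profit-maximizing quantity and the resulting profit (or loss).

Q = 0 (shut down); profit = -$129

Tabulate TR − TC: Q=0: -129; Q=1: -140; Q=2: -139; Q=3: -137; Q=4: -138; Q=5: -145; Q=6: -163.
Profit is highest at Q = 0. Equivalently, the lowest AVC in the table is 21/4 ≈ $5.25 at Q = 4, and P = $3 falls below it — price never covers variable cost, so the firm shuts down and loses only its fixed cost.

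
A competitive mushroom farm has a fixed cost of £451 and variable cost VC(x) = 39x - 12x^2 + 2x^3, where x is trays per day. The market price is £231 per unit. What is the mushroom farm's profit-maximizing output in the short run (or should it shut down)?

From TC, MC = TC'(x) = 39 - 24x + 6x^2 and AVC = VC/x = 39 - 12x + 2x^2.
The AVC parabola has its vertex at x = 12/4 = 3, where AVC = 39 - 12·3 + 2·3^2 = £21.
Because £231 ≥ £21, revenue can cover variable cost; the firm operates.
Solving P = MC: -192 - 24x + 6x^2 = 0 ⇒ x = -4 or 8. On the upward-sloping branch, x* = 8.
Check: AVC at x = 8 is £71 ≤ P, so revenue covers variable cost.
Profit = P·x − TC = 231·8 − 1019 = £829.

Produce at x = 8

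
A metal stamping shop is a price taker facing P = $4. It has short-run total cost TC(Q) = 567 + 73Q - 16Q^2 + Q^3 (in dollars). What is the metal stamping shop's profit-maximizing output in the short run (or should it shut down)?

Strip out fixed cost: VC = 73Q - 16Q^2 + Q^3. Then AVC = 73 - 16Q + Q^2 and MC = 73 - 32Q + 3Q^2.
AVC hits its minimum where MC = AVC, at Q = 8, giving min AVC = 73 - 16·8 + 8^2 = $9.
With P < min AVC ($4 < $9), every unit sold adds to the loss.
The firm minimizes its loss by shutting down and losing only its fixed cost of $567.

Shut down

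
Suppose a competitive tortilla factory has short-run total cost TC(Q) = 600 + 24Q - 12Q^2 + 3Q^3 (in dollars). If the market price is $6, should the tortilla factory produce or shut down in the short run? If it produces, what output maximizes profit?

From TC, MC = TC'(Q) = 24 - 24Q + 9Q^2 and AVC = VC/Q = 24 - 12Q + 3Q^2.
AVC hits its minimum where MC = AVC, at Q = 2, giving min AVC = 24 - 12·2 + 3·2^2 = $12.
Since P = $6 < min AVC = $12, price fails to cover variable cost at any output.
The firm minimizes its loss by shutting down and losing only its fixed cost of $600.

Shut down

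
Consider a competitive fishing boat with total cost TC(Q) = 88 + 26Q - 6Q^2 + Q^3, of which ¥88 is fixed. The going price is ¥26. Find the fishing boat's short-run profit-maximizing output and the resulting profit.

Profit = -¥56 at Q = 4

AVC = 26 - 6Q + Q^2; min AVC = ¥17 at Q = 3. Since P = ¥26 ≥ min AVC, the firm produces.
With MC = 26 - 12Q + 3Q^2, P = MC on the upward-sloping part at Q* = 4.
TR = 26·4 = 104. TC = 88 + 72 = 160. Profit = 104 − 160 = -¥56.
That loss of ¥56 beats the ¥88 the firm would lose by shutting down; producing recovers ¥32 of fixed cost.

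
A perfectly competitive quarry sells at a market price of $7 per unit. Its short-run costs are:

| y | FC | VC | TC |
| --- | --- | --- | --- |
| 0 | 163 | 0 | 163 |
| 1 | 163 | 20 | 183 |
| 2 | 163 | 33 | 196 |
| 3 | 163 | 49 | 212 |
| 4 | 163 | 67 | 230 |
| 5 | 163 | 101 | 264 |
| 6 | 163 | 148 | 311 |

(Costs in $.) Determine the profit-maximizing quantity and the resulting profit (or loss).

y = 0 (shut down); profit = -$163

Profit at each row (π = 7y − TC): y=0: -163; y=1: -176; y=2: -182; y=3: -191; y=4: -202; y=5: -229; y=6: -269.
Profit is highest at y = 0. Equivalently, the lowest AVC in the table is 49/3 ≈ $16.33 at y = 3, and P = $7 falls below it — price never covers variable cost, so the firm shuts down and loses only its fixed cost.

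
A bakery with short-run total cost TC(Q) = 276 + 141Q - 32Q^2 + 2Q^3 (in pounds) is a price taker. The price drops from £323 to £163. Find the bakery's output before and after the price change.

MC = 141 - 64Q + 6Q^2; the shutdown threshold is min AVC = £13 (at Q = 8).
With P = £323 above the shutdown price, P = MC gives Q = 13.
At P = £163 ≥ min AVC, set P = MC: Q = 11. The firm stays open but cuts output.

Output falls from 13 to 11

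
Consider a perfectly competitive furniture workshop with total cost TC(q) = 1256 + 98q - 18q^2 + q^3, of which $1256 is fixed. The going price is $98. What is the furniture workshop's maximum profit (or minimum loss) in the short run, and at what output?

Profit = -$392 at q = 12

AVC = 98 - 18q + q^2 has its minimum $17 at q = 9; price $98 clears that bar, so the firm operates.
With MC = 98 - 36q + 3q^2, P = MC on the upward-sloping part at q* = 12.
TR = 98·12 = 1176. TC = 1256 + 312 = 1568. Profit = 1176 − 1568 = -$392.
That loss of $392 beats the $1256 the firm would lose by shutting down; producing recovers $864 of fixed cost.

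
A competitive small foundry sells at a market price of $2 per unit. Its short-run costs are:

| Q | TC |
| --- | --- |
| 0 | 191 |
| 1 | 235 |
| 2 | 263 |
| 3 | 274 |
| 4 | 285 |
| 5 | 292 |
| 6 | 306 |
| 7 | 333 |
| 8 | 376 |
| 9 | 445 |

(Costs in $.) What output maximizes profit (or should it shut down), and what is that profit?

Compute π = P·Q − TC at each output: Q=0: -191; Q=1: -233; Q=2: -259; Q=3: -268; Q=4: -277; Q=5: -282; Q=6: -294; Q=7: -319; Q=8: -360; Q=9: -427.
Profit is highest at Q = 0. Equivalently, the lowest AVC in the table is 115/6 ≈ $19.17 at Q = 6, and P = $2 falls below it — price never covers variable cost, so the firm shuts down and loses only its fixed cost.

Q = 0 (shut down); profit = -$191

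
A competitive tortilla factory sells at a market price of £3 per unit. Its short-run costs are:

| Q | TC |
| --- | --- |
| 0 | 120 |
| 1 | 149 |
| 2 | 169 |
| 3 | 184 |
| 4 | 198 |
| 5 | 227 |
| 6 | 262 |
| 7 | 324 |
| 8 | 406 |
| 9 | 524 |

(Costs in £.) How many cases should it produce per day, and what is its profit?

Q = 0 (shut down); profit = -£120

Compute π = P·Q − TC at each output: Q=0: -120; Q=1: -146; Q=2: -163; Q=3: -175; Q=4: -186; Q=5: -212; Q=6: -244; Q=7: -303; Q=8: -382; Q=9: -497.
Profit is highest at Q = 0. Equivalently, the lowest AVC in the table is 78/4 ≈ £19.50 at Q = 4, and P = £3 falls below it — price never covers variable cost, so the firm shuts down and loses only its fixed cost.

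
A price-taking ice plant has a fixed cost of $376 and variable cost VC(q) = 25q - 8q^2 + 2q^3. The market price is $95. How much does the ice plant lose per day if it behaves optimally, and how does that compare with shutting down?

AVC = 25 - 8q + 2q^2; min AVC = $17 at q = 2. Since P = $95 ≥ min AVC, the firm produces.
MC = 25 - 16q + 6q^2. Setting P = MC and taking the root on the rising branch gives q* = 5.
TR = 95·5 = 475. TC = 376 + 175 = 551. Profit = 475 − 551 = -$76.
Shutting down would mean losing the fixed cost of $376, so operating at a loss of $76 is better by $300.

Profit = -$76 at q = 5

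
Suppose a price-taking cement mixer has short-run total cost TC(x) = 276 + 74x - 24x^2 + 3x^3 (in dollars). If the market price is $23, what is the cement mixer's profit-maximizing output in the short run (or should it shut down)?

Shut down

Strip out fixed cost: VC = 74x - 24x^2 + 3x^3. Then AVC = 74 - 24x + 3x^2 and MC = 74 - 48x + 9x^2.
AVC hits its minimum where MC = AVC, at x = 4, giving min AVC = 74 - 24·4 + 3·4^2 = $26.
With P < min AVC ($23 < $26), every unit sold adds to the loss.
The firm minimizes its loss by shutting down and losing only its fixed cost of $276.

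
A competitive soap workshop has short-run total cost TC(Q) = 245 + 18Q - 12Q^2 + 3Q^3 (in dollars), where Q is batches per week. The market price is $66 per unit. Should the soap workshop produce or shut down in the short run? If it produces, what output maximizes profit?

Strip out fixed cost: VC = 18Q - 12Q^2 + 3Q^3. Then AVC = 18 - 12Q + 3Q^2 and MC = 18 - 24Q + 9Q^2.
AVC is minimized where dAVC/dQ = -12 + 6Q = 0, at Q = 2; min AVC = 18 - 12·2 + 3·2^2 = $6.
Because $66 ≥ $6, revenue can cover variable cost; the firm operates.
Solving P = MC: -48 - 24Q + 9Q^2 = 0 ⇒ Q = -4/3 or 4. On the upward-sloping branch, Q* = 4.
Check: AVC at Q = 4 is $18 ≤ P, so revenue covers variable cost.
Profit = P·Q − TC = 66·4 − 317 = -$53, a loss, but smaller than the $245 fixed cost the firm would lose by shutting down.

Produce at Q = 4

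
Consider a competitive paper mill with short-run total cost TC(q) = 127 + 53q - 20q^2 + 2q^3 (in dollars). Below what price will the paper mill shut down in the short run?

$3 per unit

Short-run supply begins at min AVC. From VC = 53q - 20q^2 + 2q^3, AVC = 53 - 20q + 2q^2.
At the minimum of AVC, MC = AVC. MC = 53 - 40q + 6q^2; setting MC = AVC gives 4q^2 - 20q = 0, so q = 5. min AVC = 3.
The firm shuts down for any P below $3.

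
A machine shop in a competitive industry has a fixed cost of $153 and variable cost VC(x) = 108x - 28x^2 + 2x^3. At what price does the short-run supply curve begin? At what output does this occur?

The firm shuts down when price falls below the minimum of average variable cost. AVC = VC/x = 108 - 28x + 2x^2.
dAVC/dx = -28 + 4x = 0 gives x = 7. min AVC = 108 - 28·7 + 2·7^2 = 10.
The firm shuts down for any P below $10.

$10 per unit, at x = 7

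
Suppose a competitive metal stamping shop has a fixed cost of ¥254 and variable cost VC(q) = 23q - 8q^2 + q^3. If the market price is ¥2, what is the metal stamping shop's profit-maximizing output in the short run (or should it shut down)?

Shut down

Strip out fixed cost: VC = 23q - 8q^2 + q^3. Then AVC = 23 - 8q + q^2 and MC = 23 - 16q + 3q^2.
The AVC parabola has its vertex at q = 8/2 = 4, where AVC = 23 - 8·4 + 4^2 = ¥7.
P = ¥2 lies below min AVC = ¥7; no output level covers variable cost.
The firm minimizes its loss by shutting down and losing only its fixed cost of ¥254.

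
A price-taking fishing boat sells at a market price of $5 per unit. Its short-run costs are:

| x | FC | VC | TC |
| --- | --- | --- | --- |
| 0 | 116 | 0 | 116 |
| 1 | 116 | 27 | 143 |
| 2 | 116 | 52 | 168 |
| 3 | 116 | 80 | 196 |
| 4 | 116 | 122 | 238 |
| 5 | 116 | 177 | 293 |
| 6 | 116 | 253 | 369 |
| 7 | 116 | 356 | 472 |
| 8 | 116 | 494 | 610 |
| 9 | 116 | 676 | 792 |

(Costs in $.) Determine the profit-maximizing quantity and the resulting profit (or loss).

Tabulate TR − TC: x=0: -116; x=1: -138; x=2: -158; x=3: -181; x=4: -218; x=5: -268; x=6: -339; x=7: -437; x=8: -570; x=9: -747.
Profit is highest at x = 0. Equivalently, the lowest AVC in the table is 52/2 ≈ $26 at x = 2, and P = $5 falls below it — price never covers variable cost, so the firm shuts down and loses only its fixed cost.

x = 0 (shut down); profit = -$116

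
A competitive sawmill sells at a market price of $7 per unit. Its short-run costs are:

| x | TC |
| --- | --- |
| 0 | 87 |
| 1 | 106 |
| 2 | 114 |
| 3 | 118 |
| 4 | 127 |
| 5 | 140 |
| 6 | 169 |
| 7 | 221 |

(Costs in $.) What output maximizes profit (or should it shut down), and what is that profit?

Profit at each row (π = 7x − TC): x=0: -87; x=1: -99; x=2: -100; x=3: -97; x=4: -99; x=5: -105; x=6: -127; x=7: -172.
Profit is highest at x = 0. Equivalently, the lowest AVC in the table is 40/4 ≈ $10 at x = 4, and P = $7 falls below it — price never covers variable cost, so the firm shuts down and loses only its fixed cost.

x = 0 (shut down); profit = -$87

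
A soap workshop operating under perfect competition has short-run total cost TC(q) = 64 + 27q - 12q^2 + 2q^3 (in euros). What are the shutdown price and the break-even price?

Shutdown price = €9; break-even price = €27

Shutdown price = min AVC. AVC = 27 - 12q + 2q^2, with vertex at q = 3 and minimum €9.
ATC = 64/q + 27 - 12q + 2q^2. Setting dATC/dq = −64/q^2 − 12 + 4q = 0 gives q = 4 (since 4·4^3 − 12·4^2 = 64).
min ATC = 64/4 + 27 − 12·4 + 2·4^2 = €27. That is the break-even price.
For €9 ≤ P < €27 the firm produces at a loss; below €9 it shuts down.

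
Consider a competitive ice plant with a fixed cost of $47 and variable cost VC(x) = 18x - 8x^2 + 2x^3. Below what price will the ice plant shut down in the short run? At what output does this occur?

The firm shuts down when price falls below the minimum of average variable cost. AVC = VC/x = 18 - 8x + 2x^2.
dAVC/dx = -8 + 4x = 0 gives x = 2. min AVC = 18 - 8·2 + 2·2^2 = 10.
For P < $10 the firm produces nothing.

$10 per unit, at x = 2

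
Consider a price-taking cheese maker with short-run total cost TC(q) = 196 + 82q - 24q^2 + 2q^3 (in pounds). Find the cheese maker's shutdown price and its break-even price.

AVC = 82 - 24q + 2q^2; minimized at q = 6, giving min AVC = £10. That is the shutdown price.
ATC = 196/q + 82 - 24q + 2q^2. Setting dATC/dq = −196/q^2 − 24 + 4q = 0 gives q = 7 (since 4·7^3 − 24·7^2 = 196).
min ATC = 196/7 + 82 − 24·7 + 2·7^2 = £40. That is the break-even price.
For £10 ≤ P < £40 the firm produces at a loss; below £10 it shuts down.

Shutdown price = £10; break-even price = £40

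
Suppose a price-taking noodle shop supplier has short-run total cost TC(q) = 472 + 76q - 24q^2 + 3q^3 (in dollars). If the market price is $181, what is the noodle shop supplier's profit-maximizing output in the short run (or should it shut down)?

Produce at q = 7

Strip out fixed cost: VC = 76q - 24q^2 + 3q^3. Then AVC = 76 - 24q + 3q^2 and MC = 76 - 48q + 9q^2.
AVC hits its minimum where MC = AVC, at q = 4, giving min AVC = 76 - 24·4 + 3·4^2 = $28.
Since P = $181 ≥ min AVC = $28, price covers variable cost and the firm should produce.
Set P = MC: 181 = 76 - 48q + 9q^2 → -105 - 48q + 9q^2 = 0. The roots are q = -5/3 and q = 7; the profit-maximizing output is on the rising part of MC, so q* = 7.
Check: AVC at q = 7 is $55 ≤ P, so revenue covers variable cost.
Profit = P·q − TC = 181·7 − 857 = $410.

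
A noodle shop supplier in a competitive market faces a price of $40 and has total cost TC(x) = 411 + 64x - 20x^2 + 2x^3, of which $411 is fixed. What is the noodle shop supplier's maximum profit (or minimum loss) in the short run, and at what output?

AVC = 64 - 20x + 2x^2 has its minimum $14 at x = 5; price $40 clears that bar, so the firm operates.
With MC = 64 - 40x + 6x^2, P = MC on the upward-sloping part at x* = 6.
TR = 40·6 = 240. TC = 411 + 96 = 507. Profit = 240 − 507 = -$267.
That loss of $267 beats the $411 the firm would lose by shutting down; producing recovers $144 of fixed cost.

Profit = -$267 at x = 6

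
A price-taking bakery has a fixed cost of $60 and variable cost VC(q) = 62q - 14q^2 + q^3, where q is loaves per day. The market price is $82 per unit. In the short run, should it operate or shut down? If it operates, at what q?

Variable cost is VC = 62q - 14q^2 + q^3, so AVC = VC/q = 62 - 14q + q^2 and MC = dTC/dq = 62 - 28q + 3q^2.
AVC is minimized where dAVC/dq = -14 + 2q = 0, at q = 7; min AVC = 62 - 14·7 + 7^2 = $13.
P = $82 exceeds min AVC = $13, so the firm stays open.
Solving P = MC: -20 - 28q + 3q^2 = 0 ⇒ q = -2/3 or 10. On the upward-sloping branch, q* = 10.
Check: AVC at q = 10 is $22 ≤ P, so revenue covers variable cost.
Profit = P·q − TC = 82·10 − 280 = $540.

Produce at q = 10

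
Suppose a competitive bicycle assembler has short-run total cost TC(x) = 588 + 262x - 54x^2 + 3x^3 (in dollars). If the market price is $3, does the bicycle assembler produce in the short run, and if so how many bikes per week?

Shut down

Strip out fixed cost: VC = 262x - 54x^2 + 3x^3. Then AVC = 262 - 54x + 3x^2 and MC = 262 - 108x + 9x^2.
The AVC parabola has its vertex at x = 54/6 = 9, where AVC = 262 - 54·9 + 3·9^2 = $19.
With P < min AVC ($3 < $19), every unit sold adds to the loss.
Shutting down limits the loss to fixed cost, $588.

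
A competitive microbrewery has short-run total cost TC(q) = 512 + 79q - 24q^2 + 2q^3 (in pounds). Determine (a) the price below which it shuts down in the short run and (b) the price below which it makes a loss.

Shutdown price = min AVC. AVC = 79 - 24q + 2q^2, with vertex at q = 6 and minimum £7.
ATC = 512/q + 79 - 24q + 2q^2. Setting dATC/dq = −512/q^2 − 24 + 4q = 0 gives q = 8 (since 4·8^3 − 24·8^2 = 512).
min ATC = 512/8 + 79 − 24·8 + 2·8^2 = £79. That is the break-even price.
Between these two prices the firm operates at a loss; above £79 it earns a profit.

Shutdown price = £7; break-even price = £79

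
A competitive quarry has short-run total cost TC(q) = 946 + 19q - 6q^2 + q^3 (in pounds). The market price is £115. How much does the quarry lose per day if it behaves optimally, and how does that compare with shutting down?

AVC = 19 - 6q + q^2; min AVC = £10 at q = 3. Since P = £115 ≥ min AVC, the firm produces.
MC = 19 - 12q + 3q^2. Setting P = MC and taking the root on the rising branch gives q* = 8.
TR = 115·8 = 920. TC = 946 + 280 = 1226. Profit = 920 − 1226 = -£306.
That loss of £306 beats the £946 the firm would lose by shutting down; producing recovers £640 of fixed cost.

Profit = -£306 at q = 8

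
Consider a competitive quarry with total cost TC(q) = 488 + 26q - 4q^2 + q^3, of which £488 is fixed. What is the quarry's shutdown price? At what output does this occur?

£22 per unit, at q = 2

Short-run supply begins at min AVC. From VC = 26q - 4q^2 + q^3, AVC = 26 - 4q + q^2.
dAVC/dq = -4 + 2q = 0 gives q = 2. min AVC = 26 - 4·2 + 2^2 = 22.
The firm shuts down for any P below £22.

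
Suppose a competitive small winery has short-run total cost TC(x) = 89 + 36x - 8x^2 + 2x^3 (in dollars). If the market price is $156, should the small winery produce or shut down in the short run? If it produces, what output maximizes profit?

Variable cost is VC = 36x - 8x^2 + 2x^3, so AVC = VC/x = 36 - 8x + 2x^2 and MC = dTC/dx = 36 - 16x + 6x^2.
AVC is minimized where dAVC/dx = -8 + 4x = 0, at x = 2; min AVC = 36 - 8·2 + 2·2^2 = $28.
Since P = $156 ≥ min AVC = $28, price covers variable cost and the firm should produce.
Solving P = MC: -120 - 16x + 6x^2 = 0 ⇒ x = -10/3 or 6. On the upward-sloping branch, x* = 6.
Check: AVC at x = 6 is $60 ≤ P, so revenue covers variable cost.
Profit = P·x − TC = 156·6 − 449 = $487.

Produce at x = 6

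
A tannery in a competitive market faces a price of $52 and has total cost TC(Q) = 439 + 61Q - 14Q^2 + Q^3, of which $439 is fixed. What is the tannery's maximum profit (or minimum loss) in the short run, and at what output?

AVC = 61 - 14Q + Q^2 has its minimum $12 at Q = 7; price $52 clears that bar, so the firm operates.
MC = 61 - 28Q + 3Q^2. Setting P = MC and taking the root on the rising branch gives Q* = 9.
TR = 52·9 = 468. TC = 439 + 144 = 583. Profit = 468 − 583 = -$115.
By producing, the firm covers all variable cost plus $324 of fixed cost; shutting down would lose the full $439.

Profit = -$115 at Q = 9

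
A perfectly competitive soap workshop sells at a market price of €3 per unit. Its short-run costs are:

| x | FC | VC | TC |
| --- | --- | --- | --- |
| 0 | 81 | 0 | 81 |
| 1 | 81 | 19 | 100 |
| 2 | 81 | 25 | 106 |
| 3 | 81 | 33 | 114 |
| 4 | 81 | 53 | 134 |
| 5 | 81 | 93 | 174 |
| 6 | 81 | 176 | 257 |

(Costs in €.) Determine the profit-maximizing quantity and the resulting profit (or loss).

x = 0 (shut down); profit = -€81

Compute π = P·x − TC at each output: x=0: -81; x=1: -97; x=2: -100; x=3: -105; x=4: -122; x=5: -159; x=6: -239.
Profit is highest at x = 0. Equivalently, the lowest AVC in the table is 33/3 ≈ €11 at x = 3, and P = €3 falls below it — price never covers variable cost, so the firm shuts down and loses only its fixed cost.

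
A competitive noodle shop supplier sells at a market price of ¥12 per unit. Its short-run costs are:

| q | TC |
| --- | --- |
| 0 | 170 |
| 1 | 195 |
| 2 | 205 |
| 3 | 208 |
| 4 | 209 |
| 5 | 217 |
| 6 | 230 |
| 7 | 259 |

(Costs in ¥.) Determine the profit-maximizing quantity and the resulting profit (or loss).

Compute π = P·q − TC at each output: q=0: -170; q=1: -183; q=2: -181; q=3: -172; q=4: -161; q=5: -157; q=6: -158; q=7: -175.
Profit is maximized at q = 5. AVC there is 47/5 = ¥9.40 ≤ P, so producing beats shutting down (which would give -¥170).

q = 5; profit = -¥157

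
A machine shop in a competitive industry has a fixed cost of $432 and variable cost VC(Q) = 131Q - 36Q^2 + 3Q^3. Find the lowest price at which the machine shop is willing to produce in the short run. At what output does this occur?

The firm shuts down when price falls below the minimum of average variable cost. AVC = VC/Q = 131 - 36Q + 3Q^2.
At the minimum of AVC, MC = AVC. MC = 131 - 72Q + 9Q^2; setting MC = AVC gives 6Q^2 - 36Q = 0, so Q = 6. min AVC = 23.
The firm shuts down for any P below $23.

$23 per unit, at Q = 6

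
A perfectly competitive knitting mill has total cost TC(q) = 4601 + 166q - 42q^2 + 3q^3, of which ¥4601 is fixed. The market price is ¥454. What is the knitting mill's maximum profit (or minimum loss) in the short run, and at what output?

Profit = -¥281 at q = 12

AVC = 166 - 42q + 3q^2; min AVC = ¥19 at q = 7. Since P = ¥454 ≥ min AVC, the firm produces.
MC = 166 - 84q + 9q^2. Setting P = MC and taking the root on the rising branch gives q* = 12.
TR = 454·12 = 5448. TC = 4601 + 1128 = 5729. Profit = 5448 − 5729 = -¥281.
That loss of ¥281 beats the ¥4601 the firm would lose by shutting down; producing recovers ¥4320 of fixed cost.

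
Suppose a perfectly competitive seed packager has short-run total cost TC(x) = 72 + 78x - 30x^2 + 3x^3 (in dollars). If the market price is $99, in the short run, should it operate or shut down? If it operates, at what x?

Strip out fixed cost: VC = 78x - 30x^2 + 3x^3. Then AVC = 78 - 30x + 3x^2 and MC = 78 - 60x + 9x^2.
AVC hits its minimum where MC = AVC, at x = 5, giving min AVC = 78 - 30·5 + 3·5^2 = $3.
P = $99 exceeds min AVC = $3, so the firm stays open.
Solving P = MC: -21 - 60x + 9x^2 = 0 ⇒ x = -1/3 or 7. On the upward-sloping branch, x* = 7.
Check: AVC at x = 7 is $15 ≤ P, so revenue covers variable cost.
Profit = P·x − TC = 99·7 − 177 = $516.

Produce at x = 7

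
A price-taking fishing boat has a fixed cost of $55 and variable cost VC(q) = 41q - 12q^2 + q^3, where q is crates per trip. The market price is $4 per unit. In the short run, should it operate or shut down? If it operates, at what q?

Shut down

Variable cost is VC = 41q - 12q^2 + q^3, so AVC = VC/q = 41 - 12q + q^2 and MC = dTC/dq = 41 - 24q + 3q^2.
The AVC parabola has its vertex at q = 12/2 = 6, where AVC = 41 - 12·6 + 6^2 = $5.
P = $4 lies below min AVC = $5; no output level covers variable cost.
Best response: produce nothing and absorb the $55 fixed cost.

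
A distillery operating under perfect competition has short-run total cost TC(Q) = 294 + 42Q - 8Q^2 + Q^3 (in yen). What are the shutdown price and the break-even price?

Shutdown price = ¥26; break-even price = ¥77

AVC = 42 - 8Q + Q^2; minimized at Q = 4, giving min AVC = ¥26. That is the shutdown price.
ATC = 294/Q + 42 - 8Q + Q^2. Setting dATC/dQ = −294/Q^2 − 8 + 2Q = 0 gives Q = 7 (since 2·7^3 − 8·7^2 = 294).
min ATC = 294/7 + 42 − 8·7 + 7^2 = ¥77. That is the break-even price.
Between these two prices the firm operates at a loss; above ¥77 it earns a profit.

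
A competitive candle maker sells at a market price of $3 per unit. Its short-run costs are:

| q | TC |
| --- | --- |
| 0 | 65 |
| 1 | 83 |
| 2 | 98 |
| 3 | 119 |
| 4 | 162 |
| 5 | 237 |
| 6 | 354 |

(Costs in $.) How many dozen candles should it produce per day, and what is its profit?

q = 0 (shut down); profit = -$65

Compute π = P·q − TC at each output: q=0: -65; q=1: -80; q=2: -92; q=3: -110; q=4: -150; q=5: -222; q=6: -336.
Profit is highest at q = 0. Equivalently, the lowest AVC in the table is 33/2 ≈ $16.50 at q = 2, and P = $3 falls below it — price never covers variable cost, so the firm shuts down and loses only its fixed cost.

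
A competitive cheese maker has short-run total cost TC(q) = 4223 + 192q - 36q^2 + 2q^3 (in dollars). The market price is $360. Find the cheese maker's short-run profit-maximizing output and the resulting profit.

AVC = 192 - 36q + 2q^2; min AVC = $30 at q = 9. Since P = $360 ≥ min AVC, the firm produces.
With MC = 192 - 72q + 6q^2, P = MC on the upward-sloping part at q* = 14.
TR = 360·14 = 5040. TC = 4223 + 1120 = 5343. Profit = 5040 − 5343 = -$303.
Shutting down would mean losing the fixed cost of $4223, so operating at a loss of $303 is better by $3920.

Profit = -$303 at q = 14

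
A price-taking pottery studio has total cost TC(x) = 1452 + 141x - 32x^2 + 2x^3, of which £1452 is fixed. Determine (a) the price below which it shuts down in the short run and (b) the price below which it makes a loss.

AVC = 141 - 32x + 2x^2; minimized at x = 8, giving min AVC = £13. That is the shutdown price.
ATC = 1452/x + 141 - 32x + 2x^2. Setting dATC/dx = −1452/x^2 − 32 + 4x = 0 gives x = 11 (since 4·11^3 − 32·11^2 = 1452).
min ATC = 1452/11 + 141 − 32·11 + 2·11^2 = £163. That is the break-even price.
Between these two prices the firm operates at a loss; above £163 it earns a profit.

Shutdown price = £13; break-even price = £163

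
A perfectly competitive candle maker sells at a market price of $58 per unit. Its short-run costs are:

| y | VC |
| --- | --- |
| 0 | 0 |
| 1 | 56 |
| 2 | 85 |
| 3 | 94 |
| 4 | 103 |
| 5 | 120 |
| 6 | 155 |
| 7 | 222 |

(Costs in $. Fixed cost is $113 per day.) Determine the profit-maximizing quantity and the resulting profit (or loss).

y = 6; profit = $80

Compute π = P·y − TC at each output: y=0: -113; y=1: -111; y=2: -82; y=3: -33; y=4: 16; y=5: 57; y=6: 80; y=7: 71.
Profit is maximized at y = 6. AVC there is 155/6 = $25.83 ≤ P, so producing beats shutting down (which would give -$113).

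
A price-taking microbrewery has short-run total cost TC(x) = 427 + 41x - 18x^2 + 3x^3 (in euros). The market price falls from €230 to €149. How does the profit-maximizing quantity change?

Output falls from 7 to 6

MC = 41 - 36x + 9x^2; the shutdown threshold is min AVC = €14 (at x = 3).
At P = €230 ≥ min AVC, set P = MC on the rising branch: x = 7.
At P = €149 ≥ min AVC, set P = MC: x = 6. The firm stays open but cuts output.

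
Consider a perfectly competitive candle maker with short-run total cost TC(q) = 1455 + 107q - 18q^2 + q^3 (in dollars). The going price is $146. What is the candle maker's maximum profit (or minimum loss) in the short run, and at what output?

AVC = 107 - 18q + q^2 has its minimum $26 at q = 9; price $146 clears that bar, so the firm operates.
MC = 107 - 36q + 3q^2. Setting P = MC and taking the root on the rising branch gives q* = 13.
TR = 146·13 = 1898. TC = 1455 + 546 = 2001. Profit = 1898 − 2001 = -$103.
That loss of $103 beats the $1455 the firm would lose by shutting down; producing recovers $1352 of fixed cost.

Profit = -$103 at q = 13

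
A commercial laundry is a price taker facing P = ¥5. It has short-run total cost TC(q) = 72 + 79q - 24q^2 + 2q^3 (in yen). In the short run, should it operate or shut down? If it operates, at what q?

Shut down

From TC, MC = TC'(q) = 79 - 48q + 6q^2 and AVC = VC/q = 79 - 24q + 2q^2.
AVC is minimized where dAVC/dq = -24 + 4q = 0, at q = 6; min AVC = 79 - 24·6 + 2·6^2 = ¥7.
P = ¥5 lies below min AVC = ¥7; no output level covers variable cost.
The firm minimizes its loss by shutting down and losing only its fixed cost of ¥72.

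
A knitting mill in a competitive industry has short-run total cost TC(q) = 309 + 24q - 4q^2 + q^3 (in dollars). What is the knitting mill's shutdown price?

$20 per unit

Short-run supply begins at min AVC. From VC = 24q - 4q^2 + q^3, AVC = 24 - 4q + q^2.
At the minimum of AVC, MC = AVC. MC = 24 - 8q + 3q^2; setting MC = AVC gives 2q^2 - 4q = 0, so q = 2. min AVC = 20.
So the shutdown price is $20.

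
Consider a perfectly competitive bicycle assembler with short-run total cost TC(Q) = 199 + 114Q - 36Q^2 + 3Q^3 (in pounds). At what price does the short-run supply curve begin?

The firm shuts down when price falls below the minimum of average variable cost. AVC = VC/Q = 114 - 36Q + 3Q^2.
dAVC/dQ = -36 + 6Q = 0 gives Q = 6. min AVC = 114 - 36·6 + 3·6^2 = 6.
The firm shuts down for any P below £6.

£6 per unit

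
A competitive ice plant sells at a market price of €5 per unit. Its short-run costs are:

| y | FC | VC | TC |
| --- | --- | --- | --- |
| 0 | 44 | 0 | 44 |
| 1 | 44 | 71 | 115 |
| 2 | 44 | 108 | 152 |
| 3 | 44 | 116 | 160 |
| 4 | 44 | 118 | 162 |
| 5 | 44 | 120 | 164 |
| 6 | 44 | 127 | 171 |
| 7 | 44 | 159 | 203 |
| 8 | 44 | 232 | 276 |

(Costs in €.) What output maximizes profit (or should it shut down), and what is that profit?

y = 0 (shut down); profit = -€44

Tabulate TR − TC: y=0: -44; y=1: -110; y=2: -142; y=3: -145; y=4: -142; y=5: -139; y=6: -141; y=7: -168; y=8: -236.
Profit is highest at y = 0. Equivalently, the lowest AVC in the table is 127/6 ≈ €21.17 at y = 6, and P = €5 falls below it — price never covers variable cost, so the firm shuts down and loses only its fixed cost.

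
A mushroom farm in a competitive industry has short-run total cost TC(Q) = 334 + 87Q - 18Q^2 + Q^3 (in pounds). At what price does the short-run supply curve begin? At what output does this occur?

£6 per unit, at Q = 9

Short-run supply begins at min AVC. From VC = 87Q - 18Q^2 + Q^3, AVC = 87 - 18Q + Q^2.
dAVC/dQ = -18 + 2Q = 0 gives Q = 9. min AVC = 87 - 18·9 + 9^2 = 6.
For P < £6 the firm produces nothing.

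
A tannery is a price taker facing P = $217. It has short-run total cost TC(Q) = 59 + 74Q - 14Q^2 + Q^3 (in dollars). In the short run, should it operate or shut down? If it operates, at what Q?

Produce at Q = 13

Strip out fixed cost: VC = 74Q - 14Q^2 + Q^3. Then AVC = 74 - 14Q + Q^2 and MC = 74 - 28Q + 3Q^2.
AVC is minimized where dAVC/dQ = -14 + 2Q = 0, at Q = 7; min AVC = 74 - 14·7 + 7^2 = $25.
P = $217 exceeds min AVC = $25, so the firm stays open.
Set P = MC: 217 = 74 - 28Q + 3Q^2 → -143 - 28Q + 3Q^2 = 0. The roots are Q = -11/3 and Q = 13; the profit-maximizing output is on the rising part of MC, so Q* = 13.
Check: AVC at Q = 13 is $61 ≤ P, so revenue covers variable cost.
Profit = P·Q − TC = 217·13 − 852 = $1969.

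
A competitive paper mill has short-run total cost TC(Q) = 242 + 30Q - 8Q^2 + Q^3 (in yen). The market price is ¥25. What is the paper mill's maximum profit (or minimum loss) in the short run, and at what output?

Profit = -¥192 at Q = 5

AVC = 30 - 8Q + Q^2; min AVC = ¥14 at Q = 4. Since P = ¥25 ≥ min AVC, the firm produces.
With MC = 30 - 16Q + 3Q^2, P = MC on the upward-sloping part at Q* = 5.
TR = 25·5 = 125. TC = 242 + 75 = 317. Profit = 125 − 317 = -¥192.
That loss of ¥192 beats the ¥242 the firm would lose by shutting down; producing recovers ¥50 of fixed cost.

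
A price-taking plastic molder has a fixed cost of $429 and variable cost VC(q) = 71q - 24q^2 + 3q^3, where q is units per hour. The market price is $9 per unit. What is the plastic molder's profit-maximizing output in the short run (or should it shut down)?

Shut down

Variable cost is VC = 71q - 24q^2 + 3q^3, so AVC = VC/q = 71 - 24q + 3q^2 and MC = dTC/dq = 71 - 48q + 9q^2.
AVC is minimized where dAVC/dq = -24 + 6q = 0, at q = 4; min AVC = 71 - 24·4 + 3·4^2 = $23.
With P < min AVC ($9 < $23), every unit sold adds to the loss.
Shutting down limits the loss to fixed cost, $429.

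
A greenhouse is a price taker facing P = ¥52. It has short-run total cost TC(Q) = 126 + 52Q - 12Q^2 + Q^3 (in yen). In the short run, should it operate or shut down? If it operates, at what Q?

From TC, MC = TC'(Q) = 52 - 24Q + 3Q^2 and AVC = VC/Q = 52 - 12Q + Q^2.
AVC is minimized where dAVC/dQ = -12 + 2Q = 0, at Q = 6; min AVC = 52 - 12·6 + 6^2 = ¥16.
Because ¥52 ≥ ¥16, revenue can cover variable cost; the firm operates.
Set P = MC: 52 = 52 - 24Q + 3Q^2 → -24Q + 3Q^2 = 0. The roots are Q = 0 and Q = 8; the profit-maximizing output is on the rising part of MC, so Q* = 8.
Check: AVC at Q = 8 is ¥20 ≤ P, so revenue covers variable cost.
Profit = P·Q − TC = 52·8 − 286 = ¥130.

Produce at Q = 8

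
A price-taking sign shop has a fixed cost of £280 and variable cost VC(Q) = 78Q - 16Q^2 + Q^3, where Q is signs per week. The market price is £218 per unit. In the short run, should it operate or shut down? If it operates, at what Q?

Produce at Q = 14

Strip out fixed cost: VC = 78Q - 16Q^2 + Q^3. Then AVC = 78 - 16Q + Q^2 and MC = 78 - 32Q + 3Q^2.
AVC hits its minimum where MC = AVC, at Q = 8, giving min AVC = 78 - 16·8 + 8^2 = £14.
Since P = £218 ≥ min AVC = £14, price covers variable cost and the firm should produce.
P = MC gives -140 - 32Q + 3Q^2 = 0, with roots -10/3 and 14. Take the larger (rising MC): Q* = 14.
Check: AVC at Q = 14 is £50 ≤ P, so revenue covers variable cost.
Profit = P·Q − TC = 218·14 − 980 = £2072.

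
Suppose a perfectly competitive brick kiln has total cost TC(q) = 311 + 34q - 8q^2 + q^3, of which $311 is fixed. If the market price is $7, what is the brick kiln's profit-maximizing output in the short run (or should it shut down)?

Shut down

Variable cost is VC = 34q - 8q^2 + q^3, so AVC = VC/q = 34 - 8q + q^2 and MC = dTC/dq = 34 - 16q + 3q^2.
The AVC parabola has its vertex at q = 8/2 = 4, where AVC = 34 - 8·4 + 4^2 = $18.
With P < min AVC ($7 < $18), every unit sold adds to the loss.
Shutting down limits the loss to fixed cost, $311.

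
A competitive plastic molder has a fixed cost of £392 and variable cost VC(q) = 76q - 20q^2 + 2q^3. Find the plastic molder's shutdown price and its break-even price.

Shutdown price = min AVC. AVC = 76 - 20q + 2q^2, with vertex at q = 5 and minimum £26.
ATC = 392/q + 76 - 20q + 2q^2. Setting dATC/dq = −392/q^2 − 20 + 4q = 0 gives q = 7 (since 4·7^3 − 20·7^2 = 392).
min ATC = 392/7 + 76 − 20·7 + 2·7^2 = £90. That is the break-even price.
For £26 ≤ P < £90 the firm produces at a loss; below £26 it shuts down.

Shutdown price = £26; break-even price = £90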